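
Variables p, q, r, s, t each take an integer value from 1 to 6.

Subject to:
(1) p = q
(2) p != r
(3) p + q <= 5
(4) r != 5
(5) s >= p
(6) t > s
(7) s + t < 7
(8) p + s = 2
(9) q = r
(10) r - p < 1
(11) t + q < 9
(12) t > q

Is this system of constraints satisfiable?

From constraints 1 and 9, p = q = r, so p = r. But constraint 2 says p ≠ r. Contradiction.

Unsatisfiable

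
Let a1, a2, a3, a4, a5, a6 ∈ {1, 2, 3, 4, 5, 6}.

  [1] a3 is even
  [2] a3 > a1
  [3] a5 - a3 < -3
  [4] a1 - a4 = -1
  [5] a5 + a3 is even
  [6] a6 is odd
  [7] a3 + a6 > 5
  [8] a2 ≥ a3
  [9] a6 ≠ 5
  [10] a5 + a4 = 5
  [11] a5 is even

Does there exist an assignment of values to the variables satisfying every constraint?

Satisfiable

Setting (a1, a2, a3, a4, a5, a6) = (2, 6, 6, 3, 2, 1) satisfies everything: constraint 3: a5 - a3 = -4; constraint 4: a1 - a4 = -1; constraint 7: a3 + a6 = 7, and the others follow.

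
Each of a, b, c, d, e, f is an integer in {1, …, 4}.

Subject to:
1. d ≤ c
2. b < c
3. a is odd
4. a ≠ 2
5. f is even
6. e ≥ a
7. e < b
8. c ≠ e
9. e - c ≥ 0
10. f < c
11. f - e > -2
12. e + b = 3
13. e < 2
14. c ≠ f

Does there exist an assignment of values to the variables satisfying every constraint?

Unsatisfiable

Constraints 2, 7, and 9 give e < b, b < c, c ≤ e. Chaining: e < b < c ≤ e, which forces e < e — impossible.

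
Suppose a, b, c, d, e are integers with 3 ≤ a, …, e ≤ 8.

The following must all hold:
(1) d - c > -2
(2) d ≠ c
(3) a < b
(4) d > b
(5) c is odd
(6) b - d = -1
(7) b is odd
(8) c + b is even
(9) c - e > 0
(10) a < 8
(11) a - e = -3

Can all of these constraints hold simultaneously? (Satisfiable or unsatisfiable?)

Satisfiable

Setting (a, b, c, d, e) = (3, 5, 7, 6, 6) satisfies everything: constraint 1: d - c = -1; constraint 6: b - d = -1; constraint 9: c - e = 1, and the others follow.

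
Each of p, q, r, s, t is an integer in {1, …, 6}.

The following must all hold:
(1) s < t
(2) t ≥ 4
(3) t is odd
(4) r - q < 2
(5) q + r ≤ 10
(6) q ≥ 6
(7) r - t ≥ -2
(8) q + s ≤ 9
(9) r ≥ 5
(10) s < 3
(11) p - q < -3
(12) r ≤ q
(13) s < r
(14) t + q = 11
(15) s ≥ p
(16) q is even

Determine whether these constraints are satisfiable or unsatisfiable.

Unsatisfiable

From constraint 6: q ≥ 6. From constraint 9: r ≥ 5. Hence q + r ≥ 11. But constraint 5 requires q + r ≤ 10, and 10 < 11. Contradiction.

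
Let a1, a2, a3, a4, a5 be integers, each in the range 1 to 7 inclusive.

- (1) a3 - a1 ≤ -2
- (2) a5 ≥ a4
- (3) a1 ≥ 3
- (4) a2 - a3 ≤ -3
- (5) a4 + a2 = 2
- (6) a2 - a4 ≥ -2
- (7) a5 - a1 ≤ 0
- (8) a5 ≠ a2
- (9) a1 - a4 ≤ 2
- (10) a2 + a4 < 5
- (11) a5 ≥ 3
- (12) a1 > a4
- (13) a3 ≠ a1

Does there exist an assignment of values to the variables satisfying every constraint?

Unsatisfiable

Constraints 1, 4, 6, and 9 give a1 − a3 ≥ 2, a3 − a2 ≥ 3, a2 − a4 ≥ -2, a4 − a1 ≥ -2.
Adding all 4 inequalities: the left sides telescope to 0, and the right sides sum to 2 + 3 + (-2) + (-2) = 1. So 0 ≥ 1, which is false.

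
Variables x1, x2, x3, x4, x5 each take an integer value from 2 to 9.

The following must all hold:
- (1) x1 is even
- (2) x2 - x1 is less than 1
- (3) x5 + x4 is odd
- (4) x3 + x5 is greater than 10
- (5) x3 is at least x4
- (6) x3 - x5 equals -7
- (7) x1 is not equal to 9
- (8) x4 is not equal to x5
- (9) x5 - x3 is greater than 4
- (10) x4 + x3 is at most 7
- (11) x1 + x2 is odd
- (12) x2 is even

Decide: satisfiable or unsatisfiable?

Unsatisfiable

Constraint 1 makes x1 even and constraint 12 makes x2 even, so x1 + x2 must be even. Constraint 11 says x1 + x2 is odd — contradiction.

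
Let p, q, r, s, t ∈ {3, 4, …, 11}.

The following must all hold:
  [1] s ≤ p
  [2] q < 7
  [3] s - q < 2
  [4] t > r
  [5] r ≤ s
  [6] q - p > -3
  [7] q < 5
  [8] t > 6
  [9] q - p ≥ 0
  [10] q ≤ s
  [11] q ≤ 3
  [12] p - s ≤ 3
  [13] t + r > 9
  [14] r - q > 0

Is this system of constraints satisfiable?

Unsatisfiable

Constraints 1, 5, 9, and 14 give q < r, r ≤ s, s ≤ p, p ≤ q. Chaining: q < r ≤ s ≤ p ≤ q, which forces q < q — impossible.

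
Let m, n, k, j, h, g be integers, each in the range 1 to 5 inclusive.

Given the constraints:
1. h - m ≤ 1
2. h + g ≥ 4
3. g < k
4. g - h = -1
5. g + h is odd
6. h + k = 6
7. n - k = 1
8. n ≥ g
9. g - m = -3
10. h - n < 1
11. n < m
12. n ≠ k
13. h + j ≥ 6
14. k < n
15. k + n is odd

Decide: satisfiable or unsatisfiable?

Satisfiable

The assignment m = 5, n = 4, k = 3, j = 5, h = 3, g = 2 works:
  constraint 1 holds since h - m = -2.
  constraint 2 holds since h + g = 5.
The rest check out directly.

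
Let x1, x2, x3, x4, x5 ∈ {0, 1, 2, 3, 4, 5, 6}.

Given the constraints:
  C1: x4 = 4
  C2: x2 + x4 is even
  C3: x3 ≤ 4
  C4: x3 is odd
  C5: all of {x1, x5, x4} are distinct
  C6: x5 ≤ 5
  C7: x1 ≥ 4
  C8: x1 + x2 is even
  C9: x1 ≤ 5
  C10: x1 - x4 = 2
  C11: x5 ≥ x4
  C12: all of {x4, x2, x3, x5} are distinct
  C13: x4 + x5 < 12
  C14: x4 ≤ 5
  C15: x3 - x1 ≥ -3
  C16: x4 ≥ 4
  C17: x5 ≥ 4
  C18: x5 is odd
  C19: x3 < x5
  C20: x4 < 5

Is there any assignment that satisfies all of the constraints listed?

Constraints 6, 7, 9, 14, 16, and 17 confine each of x1, x5, x4 to the 2 values {4, 5}.
Constraint 5 requires all 3 of them to be distinct, but only 2 values are available — impossible by the pigeonhole principle.

Unsatisfiable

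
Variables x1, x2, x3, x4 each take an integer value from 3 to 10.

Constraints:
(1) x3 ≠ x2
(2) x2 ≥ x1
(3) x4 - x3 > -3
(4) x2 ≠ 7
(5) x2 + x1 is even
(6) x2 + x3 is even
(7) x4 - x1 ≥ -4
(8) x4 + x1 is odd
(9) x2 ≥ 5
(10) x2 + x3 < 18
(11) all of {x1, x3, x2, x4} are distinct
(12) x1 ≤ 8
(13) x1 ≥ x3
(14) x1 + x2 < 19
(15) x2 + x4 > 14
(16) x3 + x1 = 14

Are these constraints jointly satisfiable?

One satisfying assignment is x1 = 8, x2 = 10, x3 = 6, x4 = 5.
For the less obvious constraints — constraint 3: x4 - x3 = -1; constraint 7: x4 - x1 = -3 — and the others hold by inspection.

Satisfiable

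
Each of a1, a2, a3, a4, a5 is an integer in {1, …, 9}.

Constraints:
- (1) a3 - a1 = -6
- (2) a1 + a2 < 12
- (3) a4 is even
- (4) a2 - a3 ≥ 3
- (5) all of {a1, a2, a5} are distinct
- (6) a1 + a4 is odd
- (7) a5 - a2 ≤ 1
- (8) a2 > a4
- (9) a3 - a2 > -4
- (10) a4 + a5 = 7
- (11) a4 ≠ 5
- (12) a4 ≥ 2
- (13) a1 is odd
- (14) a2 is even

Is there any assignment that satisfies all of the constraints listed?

Try a1 = 7, a2 = 4, a3 = 1, a4 = 2, a5 = 5.
Check constraint 1: a3 - a1 = -6; constraint 2: a1 + a2 = 11; constraint 4: a2 - a3 = 3. The remaining constraints are straightforward to verify.

Satisfiable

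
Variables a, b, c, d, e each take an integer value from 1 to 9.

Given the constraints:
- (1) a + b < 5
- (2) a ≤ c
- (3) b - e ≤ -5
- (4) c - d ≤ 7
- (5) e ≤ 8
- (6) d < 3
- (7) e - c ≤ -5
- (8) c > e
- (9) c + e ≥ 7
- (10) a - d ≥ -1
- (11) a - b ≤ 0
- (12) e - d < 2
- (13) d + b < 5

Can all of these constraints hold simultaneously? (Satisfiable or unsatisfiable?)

Constraints 3, 4, 7, 10, and 11 give e − b ≥ 5, b − a ≥ 0, a − d ≥ -1, d − c ≥ -7, c − e ≥ 5.
Adding all 5 inequalities: the left sides telescope to 0, and the right sides sum to 5 + 0 + (-1) + (-7) + 5 = 2. So 0 ≥ 2, which is false.

Unsatisfiable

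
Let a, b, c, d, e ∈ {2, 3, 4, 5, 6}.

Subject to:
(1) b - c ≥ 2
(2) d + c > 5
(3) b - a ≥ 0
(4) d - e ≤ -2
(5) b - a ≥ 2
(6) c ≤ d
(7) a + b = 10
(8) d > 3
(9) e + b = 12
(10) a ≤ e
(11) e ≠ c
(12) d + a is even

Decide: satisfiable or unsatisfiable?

Satisfiable

The assignment a = 4, b = 6, c = 2, d = 4, e = 6 works:
  constraint 1 holds since b - c = 4.
  constraint 2 holds since d + c = 6.
The rest check out directly.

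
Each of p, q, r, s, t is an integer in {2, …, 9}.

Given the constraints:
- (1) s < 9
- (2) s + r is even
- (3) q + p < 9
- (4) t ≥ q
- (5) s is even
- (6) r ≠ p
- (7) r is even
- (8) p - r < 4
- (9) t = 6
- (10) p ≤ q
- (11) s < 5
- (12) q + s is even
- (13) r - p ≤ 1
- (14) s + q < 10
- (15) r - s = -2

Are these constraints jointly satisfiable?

Try p = 4, q = 4, r = 2, s = 4, t = 6.
Check constraint 3: q + p = 8; constraint 8: p - r = 2. The remaining constraints are straightforward to verify.

Satisfiable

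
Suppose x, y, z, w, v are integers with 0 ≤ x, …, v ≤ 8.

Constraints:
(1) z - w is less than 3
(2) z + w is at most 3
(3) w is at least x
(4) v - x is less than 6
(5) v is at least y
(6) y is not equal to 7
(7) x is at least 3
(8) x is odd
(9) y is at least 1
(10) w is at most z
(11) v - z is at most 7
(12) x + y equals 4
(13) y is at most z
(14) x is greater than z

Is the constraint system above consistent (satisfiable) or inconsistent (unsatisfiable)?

Unsatisfiable

From constraints 9 and 13: z ≥ y ≥ 1. From constraints 3 and 7: w ≥ x ≥ 3. Hence z + w ≥ 4. But constraint 2 requires z + w ≤ 3, and 3 < 4. Contradiction.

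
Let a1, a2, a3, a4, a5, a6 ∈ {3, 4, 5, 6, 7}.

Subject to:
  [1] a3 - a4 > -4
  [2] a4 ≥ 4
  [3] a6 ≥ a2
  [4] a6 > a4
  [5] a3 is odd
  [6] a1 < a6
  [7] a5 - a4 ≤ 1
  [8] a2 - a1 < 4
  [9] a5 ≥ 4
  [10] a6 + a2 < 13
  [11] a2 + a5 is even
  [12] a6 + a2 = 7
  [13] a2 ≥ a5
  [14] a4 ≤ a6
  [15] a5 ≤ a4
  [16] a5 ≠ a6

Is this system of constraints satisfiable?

Unsatisfiable

From constraints 2 and 14: a6 ≥ a4 ≥ 4. From constraints 9 and 13: a2 ≥ a5 ≥ 4. Hence a6 + a2 ≥ 8. But constraint 12 requires a6 + a2 = 7, and 7 < 8. Contradiction.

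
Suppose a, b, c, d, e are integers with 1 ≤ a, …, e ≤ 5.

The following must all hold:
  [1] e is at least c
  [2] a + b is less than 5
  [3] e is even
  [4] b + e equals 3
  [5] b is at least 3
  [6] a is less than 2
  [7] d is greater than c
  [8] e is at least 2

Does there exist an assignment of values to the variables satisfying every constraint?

From constraint 5: b ≥ 3. From constraint 8: e ≥ 2. Hence b + e ≥ 5. But constraint 4 requires b + e = 3, and 3 < 5. Contradiction.

Unsatisfiable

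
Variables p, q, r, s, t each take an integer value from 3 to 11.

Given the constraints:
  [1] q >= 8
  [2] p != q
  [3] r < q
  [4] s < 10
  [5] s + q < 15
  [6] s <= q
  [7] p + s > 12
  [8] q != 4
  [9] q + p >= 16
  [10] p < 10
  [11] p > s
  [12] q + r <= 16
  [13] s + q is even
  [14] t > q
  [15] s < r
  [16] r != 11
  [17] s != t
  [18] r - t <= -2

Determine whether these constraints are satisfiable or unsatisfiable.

Satisfiable

Setting (p, q, r, s, t) = (9, 8, 7, 6, 9) satisfies everything: constraint 5: s + q = 14; constraint 7: p + s = 15, and the others follow.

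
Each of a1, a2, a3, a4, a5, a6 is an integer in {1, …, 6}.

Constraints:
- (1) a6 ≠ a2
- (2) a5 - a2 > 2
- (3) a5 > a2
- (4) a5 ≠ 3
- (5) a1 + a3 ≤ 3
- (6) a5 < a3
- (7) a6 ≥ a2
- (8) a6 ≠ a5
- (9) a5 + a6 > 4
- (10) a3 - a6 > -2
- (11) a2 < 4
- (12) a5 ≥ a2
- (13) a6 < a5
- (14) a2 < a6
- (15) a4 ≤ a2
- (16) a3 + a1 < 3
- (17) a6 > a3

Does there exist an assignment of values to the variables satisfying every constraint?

Constraints 6, 13, and 17 give a3 < a6, a6 < a5, a5 < a3. Chaining: a3 < a6 < a5 < a3, which forces a3 < a3 — impossible.

Unsatisfiable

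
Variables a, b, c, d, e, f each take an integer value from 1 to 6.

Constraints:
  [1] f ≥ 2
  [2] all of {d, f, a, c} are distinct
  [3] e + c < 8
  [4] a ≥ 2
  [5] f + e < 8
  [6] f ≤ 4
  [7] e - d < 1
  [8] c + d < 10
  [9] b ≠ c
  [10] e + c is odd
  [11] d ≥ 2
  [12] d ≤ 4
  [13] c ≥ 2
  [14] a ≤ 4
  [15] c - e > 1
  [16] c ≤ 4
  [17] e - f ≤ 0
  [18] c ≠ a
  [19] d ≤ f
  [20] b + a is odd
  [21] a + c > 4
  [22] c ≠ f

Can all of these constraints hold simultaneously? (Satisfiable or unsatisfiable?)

Constraints 1, 4, 6, 11, 12, 13, 14, and 16 confine each of d, f, a, c to the 3 values {2, …, 4}.
Constraint 2 requires all 4 of them to be distinct, but only 3 values are available — impossible by the pigeonhole principle.

Unsatisfiable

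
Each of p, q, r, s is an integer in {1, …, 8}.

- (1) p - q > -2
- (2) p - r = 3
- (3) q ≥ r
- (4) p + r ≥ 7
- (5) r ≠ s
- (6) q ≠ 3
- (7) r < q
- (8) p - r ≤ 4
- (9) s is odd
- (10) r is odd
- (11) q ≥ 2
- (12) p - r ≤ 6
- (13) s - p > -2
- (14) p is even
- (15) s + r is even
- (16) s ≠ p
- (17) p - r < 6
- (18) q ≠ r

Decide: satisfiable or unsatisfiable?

Satisfiable

Take p = 6, q = 6, r = 3, s = 5. Then constraint 1: p - q = 0; constraint 2: p - r = 3, and every other listed constraint is also met.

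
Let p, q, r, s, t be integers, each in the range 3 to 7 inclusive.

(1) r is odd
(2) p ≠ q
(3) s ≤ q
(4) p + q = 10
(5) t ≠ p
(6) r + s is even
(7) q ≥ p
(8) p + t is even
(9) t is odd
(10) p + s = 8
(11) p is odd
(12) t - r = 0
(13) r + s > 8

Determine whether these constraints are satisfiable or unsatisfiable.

Satisfiable

The assignment p = 3, q = 7, r = 5, s = 5, t = 5 works:
  constraint 4 holds since p + q = 10.
  constraint 10 holds since p + s = 8.
  constraint 12 holds since t - r = 0.
The rest check out directly.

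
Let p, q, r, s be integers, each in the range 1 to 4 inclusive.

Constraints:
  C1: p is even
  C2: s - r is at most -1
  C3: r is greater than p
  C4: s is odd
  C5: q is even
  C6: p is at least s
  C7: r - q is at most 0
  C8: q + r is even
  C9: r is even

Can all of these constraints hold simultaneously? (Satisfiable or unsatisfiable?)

Take p = 2, q = 4, r = 4, s = 1. Then constraint 1: p = 2 is even; constraint 2: s - r = -3; constraint 7: r - q = 0, and every other listed constraint is also met.

Satisfiable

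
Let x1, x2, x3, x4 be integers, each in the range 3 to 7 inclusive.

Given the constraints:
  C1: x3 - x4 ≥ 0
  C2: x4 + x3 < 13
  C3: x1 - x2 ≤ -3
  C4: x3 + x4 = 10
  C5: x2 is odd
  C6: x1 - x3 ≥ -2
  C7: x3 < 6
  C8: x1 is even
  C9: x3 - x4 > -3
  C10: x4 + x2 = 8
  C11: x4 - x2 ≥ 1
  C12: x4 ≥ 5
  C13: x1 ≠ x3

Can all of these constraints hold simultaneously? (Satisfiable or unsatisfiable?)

Unsatisfiable

Constraints 1, 3, 6, and 11 give x3 − x4 ≥ 0, x4 − x2 ≥ 1, x2 − x1 ≥ 3, x1 − x3 ≥ -2.
Adding all 4 inequalities: the left sides telescope to 0, and the right sides sum to 0 + 1 + 3 + (-2) = 2. So 0 ≥ 2, which is false.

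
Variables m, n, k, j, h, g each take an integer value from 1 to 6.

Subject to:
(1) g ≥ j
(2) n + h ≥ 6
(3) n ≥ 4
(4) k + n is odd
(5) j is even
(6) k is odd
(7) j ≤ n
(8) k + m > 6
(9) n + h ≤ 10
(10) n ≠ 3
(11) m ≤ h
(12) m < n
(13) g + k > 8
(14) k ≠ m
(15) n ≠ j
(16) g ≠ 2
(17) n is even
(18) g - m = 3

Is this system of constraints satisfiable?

Satisfiable

Setting (m, n, k, j, h, g) = (2, 6, 5, 4, 3, 5) satisfies everything: constraint 2: n + h = 9; constraint 8: k + m = 7, and the others follow.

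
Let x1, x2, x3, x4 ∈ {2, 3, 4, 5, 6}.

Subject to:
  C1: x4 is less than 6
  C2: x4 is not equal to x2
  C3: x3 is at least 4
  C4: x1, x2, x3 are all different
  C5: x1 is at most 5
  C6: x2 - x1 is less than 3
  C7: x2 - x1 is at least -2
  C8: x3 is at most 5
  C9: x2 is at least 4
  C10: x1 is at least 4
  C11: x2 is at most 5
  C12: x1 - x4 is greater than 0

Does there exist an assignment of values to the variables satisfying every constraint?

Unsatisfiable

Constraints 3, 5, 8, 9, 10, and 11 confine each of x1, x2, x3 to the 2 values {4, 5}.
Constraint 4 requires all 3 of them to be distinct, but only 2 values are available — impossible by the pigeonhole principle.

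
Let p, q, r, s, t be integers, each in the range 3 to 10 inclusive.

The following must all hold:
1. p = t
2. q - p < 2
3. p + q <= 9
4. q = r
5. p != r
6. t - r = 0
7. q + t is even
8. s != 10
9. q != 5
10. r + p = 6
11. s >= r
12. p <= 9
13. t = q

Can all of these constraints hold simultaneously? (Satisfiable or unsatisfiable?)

From constraints 1, 4, and 13, p = t = q = r, so p = r. But constraint 5 says p ≠ r. Contradiction.

Unsatisfiable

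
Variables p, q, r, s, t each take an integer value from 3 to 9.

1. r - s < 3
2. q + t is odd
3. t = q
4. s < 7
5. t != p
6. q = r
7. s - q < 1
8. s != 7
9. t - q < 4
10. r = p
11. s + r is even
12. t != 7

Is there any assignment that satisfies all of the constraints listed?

Unsatisfiable

From constraints 3, 6, and 10, t = q = r = p, so t = p. But constraint 5 says t ≠ p. Contradiction.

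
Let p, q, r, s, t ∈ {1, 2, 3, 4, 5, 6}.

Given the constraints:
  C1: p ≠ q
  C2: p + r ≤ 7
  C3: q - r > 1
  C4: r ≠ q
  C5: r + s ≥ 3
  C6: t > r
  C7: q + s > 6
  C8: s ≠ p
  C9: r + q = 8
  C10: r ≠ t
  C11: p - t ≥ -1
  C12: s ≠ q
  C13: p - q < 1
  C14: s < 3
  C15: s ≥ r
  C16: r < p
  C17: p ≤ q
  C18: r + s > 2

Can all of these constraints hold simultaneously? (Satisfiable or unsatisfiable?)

Satisfiable

Setting (p, q, r, s, t) = (5, 6, 2, 2, 3) satisfies everything: constraint 2: p + r = 7; constraint 3: q - r = 4, and the others follow.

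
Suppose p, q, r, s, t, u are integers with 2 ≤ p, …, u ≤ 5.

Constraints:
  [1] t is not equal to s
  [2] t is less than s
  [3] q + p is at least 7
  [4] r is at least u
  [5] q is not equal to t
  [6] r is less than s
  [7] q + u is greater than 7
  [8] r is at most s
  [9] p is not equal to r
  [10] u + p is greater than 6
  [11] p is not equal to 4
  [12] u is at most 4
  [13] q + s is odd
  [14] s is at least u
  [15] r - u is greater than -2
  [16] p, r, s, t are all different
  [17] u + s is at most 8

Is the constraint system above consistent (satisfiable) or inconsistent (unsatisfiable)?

Satisfiable

The assignment p = 5, q = 5, r = 3, s = 4, t = 2, u = 3 works:
  constraint 3 holds since q + p = 10.
  constraint 7 holds since q + u = 8.
The rest check out directly.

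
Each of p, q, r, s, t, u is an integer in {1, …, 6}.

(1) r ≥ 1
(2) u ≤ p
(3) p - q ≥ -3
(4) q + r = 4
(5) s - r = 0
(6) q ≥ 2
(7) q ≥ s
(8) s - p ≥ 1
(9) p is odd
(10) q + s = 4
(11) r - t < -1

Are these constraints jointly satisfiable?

Satisfiable

Try p = 1, q = 2, r = 2, s = 2, t = 6, u = 1.
Check constraint 3: p - q = -1; constraint 4: q + r = 4. The remaining constraints are straightforward to verify.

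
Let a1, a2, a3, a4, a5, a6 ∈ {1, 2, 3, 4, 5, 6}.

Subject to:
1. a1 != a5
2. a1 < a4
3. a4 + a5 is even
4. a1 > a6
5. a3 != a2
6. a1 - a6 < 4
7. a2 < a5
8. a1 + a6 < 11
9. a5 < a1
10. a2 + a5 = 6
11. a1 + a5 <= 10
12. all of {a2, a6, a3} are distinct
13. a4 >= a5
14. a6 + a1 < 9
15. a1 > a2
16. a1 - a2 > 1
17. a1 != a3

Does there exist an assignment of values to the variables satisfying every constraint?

Satisfiable

The assignment a1 = 5, a2 = 2, a3 = 4, a4 = 6, a5 = 4, a6 = 3 works:
  constraint 6 holds since a1 - a6 = 2.
  constraint 8 holds since a1 + a6 = 8.
  constraint 10 holds since a2 + a5 = 6.
The rest check out directly.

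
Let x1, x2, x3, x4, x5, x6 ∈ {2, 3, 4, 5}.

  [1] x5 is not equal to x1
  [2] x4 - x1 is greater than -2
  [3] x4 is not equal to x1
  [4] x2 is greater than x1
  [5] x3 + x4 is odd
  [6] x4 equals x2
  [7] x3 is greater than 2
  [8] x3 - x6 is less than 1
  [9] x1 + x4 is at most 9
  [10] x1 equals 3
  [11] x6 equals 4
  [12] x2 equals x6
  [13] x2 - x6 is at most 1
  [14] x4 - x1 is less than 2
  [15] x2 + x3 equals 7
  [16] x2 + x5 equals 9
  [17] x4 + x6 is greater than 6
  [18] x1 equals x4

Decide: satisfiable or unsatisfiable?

Unsatisfiable

Constraint 10 fixes x1 = 3 and constraint 11 fixes x6 = 4. Constraints 6, 12, and 18 give x1 = x4 = x2 = x6, so x1 = x6. But 3 ≠ 4 — contradiction.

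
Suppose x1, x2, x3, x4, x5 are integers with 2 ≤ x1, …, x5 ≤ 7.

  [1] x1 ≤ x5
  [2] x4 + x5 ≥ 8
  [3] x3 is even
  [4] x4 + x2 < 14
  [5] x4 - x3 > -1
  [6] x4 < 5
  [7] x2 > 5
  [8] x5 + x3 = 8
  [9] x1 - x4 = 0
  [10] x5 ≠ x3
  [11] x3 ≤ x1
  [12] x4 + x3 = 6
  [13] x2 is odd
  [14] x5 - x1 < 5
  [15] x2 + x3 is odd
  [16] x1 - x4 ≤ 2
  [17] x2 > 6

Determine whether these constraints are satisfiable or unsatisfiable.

Satisfiable

Take x1 = 4, x2 = 7, x3 = 2, x4 = 4, x5 = 6. Then constraint 2: x4 + x5 = 10; constraint 4: x4 + x2 = 11; constraint 5: x4 - x3 = 2, and every other listed constraint is also met.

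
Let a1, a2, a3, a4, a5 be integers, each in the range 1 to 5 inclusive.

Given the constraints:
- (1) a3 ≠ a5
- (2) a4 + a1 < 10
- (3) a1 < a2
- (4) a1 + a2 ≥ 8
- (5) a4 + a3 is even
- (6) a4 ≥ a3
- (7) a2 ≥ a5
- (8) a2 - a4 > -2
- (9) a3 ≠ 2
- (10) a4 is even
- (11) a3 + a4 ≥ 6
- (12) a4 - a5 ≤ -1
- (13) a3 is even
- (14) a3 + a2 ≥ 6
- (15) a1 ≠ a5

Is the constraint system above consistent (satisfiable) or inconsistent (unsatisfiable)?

Satisfiable

One satisfying assignment is a1 = 3, a2 = 5, a3 = 4, a4 = 4, a5 = 5.
For the less obvious constraints — constraint 2: a4 + a1 = 7; constraint 4: a1 + a2 = 8; constraint 8: a2 - a4 = 1 — and the others hold by inspection.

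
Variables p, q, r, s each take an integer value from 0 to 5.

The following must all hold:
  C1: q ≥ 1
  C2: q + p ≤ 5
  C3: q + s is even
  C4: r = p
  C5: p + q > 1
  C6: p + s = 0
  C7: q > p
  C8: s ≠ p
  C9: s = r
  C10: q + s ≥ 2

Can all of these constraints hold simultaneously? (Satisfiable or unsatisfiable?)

Unsatisfiable

From constraints 4 and 9, s = r = p, so s = p. But constraint 8 says s ≠ p. Contradiction.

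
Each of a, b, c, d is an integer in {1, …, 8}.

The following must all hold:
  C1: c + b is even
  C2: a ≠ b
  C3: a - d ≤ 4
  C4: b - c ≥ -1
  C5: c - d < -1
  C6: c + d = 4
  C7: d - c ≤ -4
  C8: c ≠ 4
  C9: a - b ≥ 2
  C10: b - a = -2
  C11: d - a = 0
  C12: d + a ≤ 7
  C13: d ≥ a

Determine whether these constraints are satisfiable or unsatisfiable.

Unsatisfiable

Constraints 3, 4, 7, and 9 give a − b ≥ 2, b − c ≥ -1, c − d ≥ 4, d − a ≥ -4.
Adding all 4 inequalities: the left sides telescope to 0, and the right sides sum to 2 + (-1) + 4 + (-4) = 1. So 0 ≥ 1, which is false.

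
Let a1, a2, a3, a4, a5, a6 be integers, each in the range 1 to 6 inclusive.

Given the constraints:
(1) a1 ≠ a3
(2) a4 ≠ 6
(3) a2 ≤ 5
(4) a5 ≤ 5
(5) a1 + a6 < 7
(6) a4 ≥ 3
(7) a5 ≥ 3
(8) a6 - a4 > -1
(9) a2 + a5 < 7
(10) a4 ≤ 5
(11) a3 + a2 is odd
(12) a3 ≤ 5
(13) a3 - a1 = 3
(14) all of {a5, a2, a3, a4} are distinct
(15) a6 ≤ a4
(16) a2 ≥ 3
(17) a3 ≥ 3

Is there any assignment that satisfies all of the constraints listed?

Constraints 3, 4, 6, 7, 10, 12, 16, and 17 confine each of a5, a2, a3, a4 to the 3 values {3, …, 5}.
Constraint 14 requires all 4 of them to be distinct, but only 3 values are available — impossible by the pigeonhole principle.

Unsatisfiable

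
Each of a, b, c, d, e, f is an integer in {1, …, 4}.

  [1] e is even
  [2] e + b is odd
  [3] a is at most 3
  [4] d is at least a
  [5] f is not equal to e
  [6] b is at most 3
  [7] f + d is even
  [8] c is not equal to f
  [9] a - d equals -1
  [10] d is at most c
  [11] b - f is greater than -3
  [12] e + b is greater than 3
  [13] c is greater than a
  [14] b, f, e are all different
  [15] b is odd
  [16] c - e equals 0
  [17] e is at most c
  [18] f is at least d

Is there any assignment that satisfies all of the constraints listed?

Satisfiable

The assignment a = 1, b = 3, c = 2, d = 2, e = 2, f = 4 works:
  constraint 9 holds since a - d = -1.
  constraint 11 holds since b - f = -1.
The rest check out directly.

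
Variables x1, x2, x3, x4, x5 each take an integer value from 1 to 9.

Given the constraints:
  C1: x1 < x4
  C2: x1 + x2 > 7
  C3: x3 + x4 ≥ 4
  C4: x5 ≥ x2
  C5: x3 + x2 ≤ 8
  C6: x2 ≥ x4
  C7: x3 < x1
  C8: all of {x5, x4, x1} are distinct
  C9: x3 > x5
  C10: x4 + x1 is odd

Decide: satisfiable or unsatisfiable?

Constraints 1, 4, 6, 7, and 9 give x4 ≤ x2, x2 ≤ x5, x5 < x3, x3 < x1, x1 < x4. Chaining: x4 ≤ x2 ≤ x5 < x3 < x1 < x4, which forces x4 < x4 — impossible.

Unsatisfiable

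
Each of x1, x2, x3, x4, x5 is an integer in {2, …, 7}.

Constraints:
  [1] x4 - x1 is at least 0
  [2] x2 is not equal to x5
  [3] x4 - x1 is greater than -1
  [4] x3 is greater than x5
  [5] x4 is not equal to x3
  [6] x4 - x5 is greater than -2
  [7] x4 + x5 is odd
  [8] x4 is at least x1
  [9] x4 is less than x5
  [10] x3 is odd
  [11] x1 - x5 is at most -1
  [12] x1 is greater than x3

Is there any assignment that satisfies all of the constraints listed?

Unsatisfiable

Constraints 1, 4, 9, and 12 give x1 ≤ x4, x4 < x5, x5 < x3, x3 < x1. Chaining: x1 ≤ x4 < x5 < x3 < x1, which forces x1 < x1 — impossible.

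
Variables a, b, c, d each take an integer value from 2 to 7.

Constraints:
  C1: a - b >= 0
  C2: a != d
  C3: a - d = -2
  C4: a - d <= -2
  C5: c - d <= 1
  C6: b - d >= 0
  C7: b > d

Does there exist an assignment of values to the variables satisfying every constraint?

Constraints 1, 4, and 6 give b − d ≥ 0, d − a ≥ 2, a − b ≥ 0.
Adding all 3 inequalities: the left sides telescope to 0, and the right sides sum to 0 + 2 + 0 = 2. So 0 ≥ 2, which is false.

Unsatisfiable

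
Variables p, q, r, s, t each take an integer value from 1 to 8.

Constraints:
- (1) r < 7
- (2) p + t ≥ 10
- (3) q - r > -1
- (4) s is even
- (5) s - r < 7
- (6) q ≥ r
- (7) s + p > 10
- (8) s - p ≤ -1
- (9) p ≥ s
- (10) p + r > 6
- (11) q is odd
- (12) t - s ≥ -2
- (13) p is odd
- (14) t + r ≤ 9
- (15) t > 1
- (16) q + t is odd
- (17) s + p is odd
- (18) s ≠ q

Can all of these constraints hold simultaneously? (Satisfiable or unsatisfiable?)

Satisfiable

Try p = 7, q = 3, r = 2, s = 6, t = 6.
Check constraint 2: p + t = 13; constraint 3: q - r = 1; constraint 5: s - r = 4. The remaining constraints are straightforward to verify.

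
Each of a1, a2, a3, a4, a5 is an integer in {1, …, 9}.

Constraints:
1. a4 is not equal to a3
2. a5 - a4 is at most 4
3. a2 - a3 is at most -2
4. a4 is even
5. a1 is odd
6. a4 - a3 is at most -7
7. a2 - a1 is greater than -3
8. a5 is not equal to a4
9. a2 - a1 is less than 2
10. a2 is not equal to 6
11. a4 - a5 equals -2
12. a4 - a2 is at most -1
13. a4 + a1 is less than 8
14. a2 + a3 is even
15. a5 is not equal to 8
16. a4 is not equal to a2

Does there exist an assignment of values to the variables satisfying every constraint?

Satisfiable

One satisfying assignment is a1 = 5, a2 = 5, a3 = 9, a4 = 2, a5 = 4.
For the less obvious constraints — constraint 2: a5 - a4 = 2; constraint 3: a2 - a3 = -4 — and the others hold by inspection.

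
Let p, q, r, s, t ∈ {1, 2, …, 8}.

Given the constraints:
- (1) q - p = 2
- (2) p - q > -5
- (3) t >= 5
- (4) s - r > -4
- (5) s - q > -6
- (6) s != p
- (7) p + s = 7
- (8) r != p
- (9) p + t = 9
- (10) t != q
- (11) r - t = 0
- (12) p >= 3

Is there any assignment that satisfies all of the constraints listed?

Satisfiable

Setting (p, q, r, s, t) = (4, 6, 5, 3, 5) satisfies everything: constraint 1: q - p = 2; constraint 2: p - q = -2; constraint 4: s - r = -2, and the others follow.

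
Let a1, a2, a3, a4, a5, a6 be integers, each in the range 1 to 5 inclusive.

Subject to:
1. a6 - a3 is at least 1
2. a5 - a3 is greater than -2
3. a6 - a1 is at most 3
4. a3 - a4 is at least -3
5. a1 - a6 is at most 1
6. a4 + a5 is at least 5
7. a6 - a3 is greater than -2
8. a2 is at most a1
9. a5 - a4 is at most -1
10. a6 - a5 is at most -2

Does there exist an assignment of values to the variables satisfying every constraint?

Unsatisfiable

Constraints 1, 4, 9, and 10 give a3 − a4 ≥ -3, a4 − a5 ≥ 1, a5 − a6 ≥ 2, a6 − a3 ≥ 1.
Adding all 4 inequalities: the left sides telescope to 0, and the right sides sum to (-3) + 1 + 2 + 1 = 1. So 0 ≥ 1, which is false.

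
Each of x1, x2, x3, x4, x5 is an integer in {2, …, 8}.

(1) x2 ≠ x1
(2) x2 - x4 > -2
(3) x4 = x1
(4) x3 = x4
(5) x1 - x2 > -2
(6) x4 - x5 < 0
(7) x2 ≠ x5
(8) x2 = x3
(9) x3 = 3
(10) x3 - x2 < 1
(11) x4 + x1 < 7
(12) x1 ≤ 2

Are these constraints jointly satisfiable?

Unsatisfiable

From constraints 3, 4, and 8, x2 = x3 = x4 = x1, so x2 = x1. But constraint 1 says x2 ≠ x1. Contradiction.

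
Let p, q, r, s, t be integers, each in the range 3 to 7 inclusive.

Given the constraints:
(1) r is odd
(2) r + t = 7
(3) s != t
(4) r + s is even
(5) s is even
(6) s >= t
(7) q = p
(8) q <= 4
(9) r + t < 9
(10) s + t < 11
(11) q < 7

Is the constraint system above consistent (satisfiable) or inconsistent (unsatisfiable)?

Unsatisfiable

Constraint 1 makes r odd and constraint 5 makes s even, so r + s must be odd. Constraint 4 says r + s is even — contradiction.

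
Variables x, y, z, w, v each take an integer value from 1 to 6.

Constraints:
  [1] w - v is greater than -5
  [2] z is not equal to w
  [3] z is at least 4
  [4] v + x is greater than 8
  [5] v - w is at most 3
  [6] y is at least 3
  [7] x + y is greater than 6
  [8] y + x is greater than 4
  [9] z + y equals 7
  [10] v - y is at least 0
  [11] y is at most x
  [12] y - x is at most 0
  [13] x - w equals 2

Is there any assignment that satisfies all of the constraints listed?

Satisfiable

Setting (x, y, z, w, v) = (4, 3, 4, 2, 5) satisfies everything: constraint 1: w - v = -3; constraint 4: v + x = 9, and the others follow.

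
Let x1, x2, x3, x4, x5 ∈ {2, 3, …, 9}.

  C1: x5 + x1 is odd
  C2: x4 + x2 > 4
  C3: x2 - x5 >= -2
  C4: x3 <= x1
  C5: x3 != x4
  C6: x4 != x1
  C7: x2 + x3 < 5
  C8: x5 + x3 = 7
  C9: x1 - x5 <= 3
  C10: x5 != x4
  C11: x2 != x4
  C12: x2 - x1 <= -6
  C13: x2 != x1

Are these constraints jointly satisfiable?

Unsatisfiable

Constraints 3, 9, and 12 give x5 − x1 ≥ -3, x1 − x2 ≥ 6, x2 − x5 ≥ -2.
Adding all 3 inequalities: the left sides telescope to 0, and the right sides sum to (-3) + 6 + (-2) = 1. So 0 ≥ 1, which is false.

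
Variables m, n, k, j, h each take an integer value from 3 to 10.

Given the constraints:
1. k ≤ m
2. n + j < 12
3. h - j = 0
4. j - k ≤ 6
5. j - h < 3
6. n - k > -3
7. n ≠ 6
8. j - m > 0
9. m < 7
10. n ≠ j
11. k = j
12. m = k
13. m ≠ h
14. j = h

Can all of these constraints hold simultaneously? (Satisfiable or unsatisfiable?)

Unsatisfiable

From constraints 11, 12, and 14, m = k = j = h, so m = h. But constraint 13 says m ≠ h. Contradiction.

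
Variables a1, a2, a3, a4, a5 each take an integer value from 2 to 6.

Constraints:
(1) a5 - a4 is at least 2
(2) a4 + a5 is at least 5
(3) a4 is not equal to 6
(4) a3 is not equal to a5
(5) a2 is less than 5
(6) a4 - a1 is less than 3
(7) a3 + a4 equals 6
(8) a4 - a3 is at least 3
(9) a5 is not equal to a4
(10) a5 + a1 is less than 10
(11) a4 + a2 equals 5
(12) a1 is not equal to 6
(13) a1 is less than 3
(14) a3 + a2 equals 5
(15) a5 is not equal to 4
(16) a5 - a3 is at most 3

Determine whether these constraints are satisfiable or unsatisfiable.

Unsatisfiable

Constraints 1, 8, and 16 give a4 − a3 ≥ 3, a3 − a5 ≥ -3, a5 − a4 ≥ 2.
Adding all 3 inequalities: the left sides telescope to 0, and the right sides sum to 3 + (-3) + 2 = 2. So 0 ≥ 2, which is false.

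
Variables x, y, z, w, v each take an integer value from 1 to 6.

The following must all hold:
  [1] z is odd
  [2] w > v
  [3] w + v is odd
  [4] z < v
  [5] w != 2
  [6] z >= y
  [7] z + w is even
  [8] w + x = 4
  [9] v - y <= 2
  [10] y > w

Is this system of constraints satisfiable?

Constraints 2, 4, 6, and 10 give w < y, y ≤ z, z < v, v < w. Chaining: w < y ≤ z < v < w, which forces w < w — impossible.

Unsatisfiable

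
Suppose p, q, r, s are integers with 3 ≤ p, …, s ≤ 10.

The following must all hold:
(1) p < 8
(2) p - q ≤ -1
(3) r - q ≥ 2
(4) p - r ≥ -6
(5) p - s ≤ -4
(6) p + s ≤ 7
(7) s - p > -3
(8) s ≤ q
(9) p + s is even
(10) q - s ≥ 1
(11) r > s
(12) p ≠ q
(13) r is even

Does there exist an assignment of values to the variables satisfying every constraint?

Constraints 3, 4, 5, and 10 give p − r ≥ -6, r − q ≥ 2, q − s ≥ 1, s − p ≥ 4.
Adding all 4 inequalities: the left sides telescope to 0, and the right sides sum to (-6) + 2 + 1 + 4 = 1. So 0 ≥ 1, which is false.

Unsatisfiable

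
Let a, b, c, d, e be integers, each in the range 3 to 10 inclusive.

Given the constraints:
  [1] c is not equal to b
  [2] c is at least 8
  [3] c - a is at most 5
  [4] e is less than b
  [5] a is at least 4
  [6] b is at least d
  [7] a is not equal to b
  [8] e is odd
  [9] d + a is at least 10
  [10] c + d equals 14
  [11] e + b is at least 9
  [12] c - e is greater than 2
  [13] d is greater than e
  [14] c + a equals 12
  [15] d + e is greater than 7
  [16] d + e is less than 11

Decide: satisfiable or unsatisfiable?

One satisfying assignment is a = 4, b = 9, c = 8, d = 6, e = 3.
For the less obvious constraints — constraint 3: c - a = 4; constraint 9: d + a = 10; constraint 10: c + d = 14 — and the others hold by inspection.

Satisfiable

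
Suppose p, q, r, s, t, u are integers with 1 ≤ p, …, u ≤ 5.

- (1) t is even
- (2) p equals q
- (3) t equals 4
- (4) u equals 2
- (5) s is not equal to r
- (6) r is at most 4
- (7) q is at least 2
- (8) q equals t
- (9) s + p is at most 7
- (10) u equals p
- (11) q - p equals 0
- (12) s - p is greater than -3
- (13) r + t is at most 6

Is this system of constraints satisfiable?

Constraint 4 fixes u = 2 and constraint 3 fixes t = 4. Constraints 2, 8, and 10 give u = p = q = t, so u = t. But 2 ≠ 4 — contradiction.

Unsatisfiable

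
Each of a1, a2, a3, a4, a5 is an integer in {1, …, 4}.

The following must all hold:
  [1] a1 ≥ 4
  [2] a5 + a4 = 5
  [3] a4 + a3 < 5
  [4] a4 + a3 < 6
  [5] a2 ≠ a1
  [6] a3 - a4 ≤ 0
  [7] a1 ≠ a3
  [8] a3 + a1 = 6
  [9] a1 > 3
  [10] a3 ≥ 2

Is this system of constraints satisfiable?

Setting (a1, a2, a3, a4, a5) = (4, 3, 2, 2, 3) satisfies everything: constraint 2: a5 + a4 = 5; constraint 3: a4 + a3 = 4; constraint 4: a4 + a3 = 4, and the others follow.

Satisfiable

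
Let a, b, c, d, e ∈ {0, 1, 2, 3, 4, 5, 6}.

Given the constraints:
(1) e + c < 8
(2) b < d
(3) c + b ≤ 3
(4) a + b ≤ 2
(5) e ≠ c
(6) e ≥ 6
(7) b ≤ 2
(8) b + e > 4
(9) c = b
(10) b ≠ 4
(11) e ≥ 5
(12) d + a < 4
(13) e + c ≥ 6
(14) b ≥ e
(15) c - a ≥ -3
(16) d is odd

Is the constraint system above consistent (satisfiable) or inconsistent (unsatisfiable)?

Unsatisfiable

From constraint 6: e ≥ 6. From constraints 7 and 14: e ≤ b and b ≤ 2, so e ≤ 2. But 2 < 6, so no value of e works.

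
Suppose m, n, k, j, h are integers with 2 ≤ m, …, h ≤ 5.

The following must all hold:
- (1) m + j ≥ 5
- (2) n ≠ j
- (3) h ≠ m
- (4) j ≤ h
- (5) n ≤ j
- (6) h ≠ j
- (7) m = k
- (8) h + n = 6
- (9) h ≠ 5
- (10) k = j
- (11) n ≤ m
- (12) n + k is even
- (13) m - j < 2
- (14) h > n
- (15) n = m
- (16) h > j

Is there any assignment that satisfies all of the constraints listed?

From constraints 7, 10, and 15, n = m = k = j, so n = j. But constraint 2 says n ≠ j. Contradiction.

Unsatisfiable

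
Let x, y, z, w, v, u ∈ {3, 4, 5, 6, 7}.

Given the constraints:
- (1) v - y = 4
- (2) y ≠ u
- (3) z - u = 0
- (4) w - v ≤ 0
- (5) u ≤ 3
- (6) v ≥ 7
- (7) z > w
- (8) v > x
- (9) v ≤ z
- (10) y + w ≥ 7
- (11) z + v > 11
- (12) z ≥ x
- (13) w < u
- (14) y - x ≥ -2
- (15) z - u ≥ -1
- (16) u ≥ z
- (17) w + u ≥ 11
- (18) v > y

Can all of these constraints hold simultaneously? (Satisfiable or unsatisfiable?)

Unsatisfiable

From constraints 6 and 9: z ≥ v and v ≥ 7, so z ≥ 7. From constraints 5 and 16: z ≤ u and u ≤ 3, so z ≤ 3. But 3 < 7, so no value of z works.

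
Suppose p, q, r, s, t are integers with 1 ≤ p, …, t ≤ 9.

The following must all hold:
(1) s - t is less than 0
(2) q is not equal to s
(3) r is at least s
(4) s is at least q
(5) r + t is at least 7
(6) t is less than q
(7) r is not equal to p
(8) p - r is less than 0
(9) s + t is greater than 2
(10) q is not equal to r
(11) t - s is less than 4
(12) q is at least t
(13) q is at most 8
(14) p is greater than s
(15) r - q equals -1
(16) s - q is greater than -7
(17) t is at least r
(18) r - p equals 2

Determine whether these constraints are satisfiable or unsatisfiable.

Constraints 4, 6, 8, 14, and 17 give p < r, r ≤ t, t < q, q ≤ s, s < p. Chaining: p < r ≤ t < q ≤ s < p, which forces p < p — impossible.

Unsatisfiable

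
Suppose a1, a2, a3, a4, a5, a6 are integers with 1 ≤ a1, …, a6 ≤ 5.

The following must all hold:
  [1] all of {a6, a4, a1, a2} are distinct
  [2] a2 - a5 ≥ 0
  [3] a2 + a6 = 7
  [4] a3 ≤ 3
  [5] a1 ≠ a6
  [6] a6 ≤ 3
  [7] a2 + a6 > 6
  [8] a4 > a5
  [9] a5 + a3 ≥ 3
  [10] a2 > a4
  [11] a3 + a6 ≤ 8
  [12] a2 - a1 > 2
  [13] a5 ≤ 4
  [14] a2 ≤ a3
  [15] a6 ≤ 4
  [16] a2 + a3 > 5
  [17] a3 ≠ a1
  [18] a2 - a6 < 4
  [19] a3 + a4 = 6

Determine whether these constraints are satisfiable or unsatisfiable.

Unsatisfiable

From constraints 4 and 14: a2 ≤ a3 ≤ 3. From constraint 6: a6 ≤ 3. Hence a2 + a6 ≤ 6. But constraint 3 requires a2 + a6 = 7, and 7 > 6. Contradiction.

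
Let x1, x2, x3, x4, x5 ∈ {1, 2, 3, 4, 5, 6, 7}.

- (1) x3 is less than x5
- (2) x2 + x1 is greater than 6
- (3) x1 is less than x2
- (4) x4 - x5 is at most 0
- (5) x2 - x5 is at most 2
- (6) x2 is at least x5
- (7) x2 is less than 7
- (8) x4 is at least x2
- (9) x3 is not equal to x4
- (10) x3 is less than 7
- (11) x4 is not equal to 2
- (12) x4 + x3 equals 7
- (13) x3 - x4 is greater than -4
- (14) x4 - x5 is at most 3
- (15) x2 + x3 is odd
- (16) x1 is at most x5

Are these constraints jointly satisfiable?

Try x1 = 3, x2 = 5, x3 = 2, x4 = 5, x5 = 5.
Check constraint 2: x2 + x1 = 8; constraint 4: x4 - x5 = 0. The remaining constraints are straightforward to verify.

Satisfiable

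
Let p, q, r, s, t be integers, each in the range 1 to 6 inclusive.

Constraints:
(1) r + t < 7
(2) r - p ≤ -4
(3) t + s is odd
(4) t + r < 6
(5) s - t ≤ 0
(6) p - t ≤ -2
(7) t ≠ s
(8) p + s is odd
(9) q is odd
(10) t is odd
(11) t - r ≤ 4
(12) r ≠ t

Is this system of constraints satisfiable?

Constraints 2, 6, and 11 give p − r ≥ 4, r − t ≥ -4, t − p ≥ 2.
Adding all 3 inequalities: the left sides telescope to 0, and the right sides sum to 4 + (-4) + 2 = 2. So 0 ≥ 2, which is false.

Unsatisfiable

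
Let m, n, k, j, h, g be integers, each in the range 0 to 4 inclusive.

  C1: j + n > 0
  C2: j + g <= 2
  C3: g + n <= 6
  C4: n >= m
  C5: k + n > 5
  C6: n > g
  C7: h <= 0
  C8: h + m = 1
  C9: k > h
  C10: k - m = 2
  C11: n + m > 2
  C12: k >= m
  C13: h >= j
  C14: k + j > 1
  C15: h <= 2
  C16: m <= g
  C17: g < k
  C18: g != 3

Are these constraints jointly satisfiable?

Satisfiable

Try m = 1, n = 3, k = 3, j = 0, h = 0, g = 1.
Check constraint 1: j + n = 3; constraint 2: j + g = 1; constraint 3: g + n = 4. The remaining constraints are straightforward to verify.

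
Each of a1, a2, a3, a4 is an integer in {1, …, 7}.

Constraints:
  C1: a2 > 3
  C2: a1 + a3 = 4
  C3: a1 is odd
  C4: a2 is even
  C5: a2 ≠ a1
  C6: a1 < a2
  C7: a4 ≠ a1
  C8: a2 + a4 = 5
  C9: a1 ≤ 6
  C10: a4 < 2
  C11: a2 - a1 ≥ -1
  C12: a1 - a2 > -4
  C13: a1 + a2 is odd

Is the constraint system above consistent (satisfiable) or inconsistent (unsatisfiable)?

Satisfiable

The assignment a1 = 3, a2 = 4, a3 = 1, a4 = 1 works:
  constraint 2 holds since a1 + a3 = 4.
  constraint 8 holds since a2 + a4 = 5.
  constraint 11 holds since a2 - a1 = 1.
The rest check out directly.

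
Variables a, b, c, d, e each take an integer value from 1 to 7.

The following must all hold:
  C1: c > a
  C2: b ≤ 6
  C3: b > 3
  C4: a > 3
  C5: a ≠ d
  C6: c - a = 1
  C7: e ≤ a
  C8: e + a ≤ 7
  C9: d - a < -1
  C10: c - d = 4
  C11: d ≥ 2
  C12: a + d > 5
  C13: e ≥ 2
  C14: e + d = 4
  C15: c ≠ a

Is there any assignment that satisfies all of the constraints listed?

The assignment a = 5, b = 4, c = 6, d = 2, e = 2 works:
  constraint 6 holds since c - a = 1.
  constraint 8 holds since e + a = 7.
  constraint 9 holds since d - a = -3.
The rest check out directly.

Satisfiable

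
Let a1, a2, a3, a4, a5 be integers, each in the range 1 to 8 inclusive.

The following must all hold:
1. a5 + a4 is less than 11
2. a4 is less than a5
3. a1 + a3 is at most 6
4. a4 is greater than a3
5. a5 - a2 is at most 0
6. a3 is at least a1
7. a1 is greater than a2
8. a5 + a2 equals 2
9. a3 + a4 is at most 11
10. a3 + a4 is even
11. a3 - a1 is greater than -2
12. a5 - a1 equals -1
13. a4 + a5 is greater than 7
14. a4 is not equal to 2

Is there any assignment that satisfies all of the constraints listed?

Constraints 2, 4, 5, 6, and 7 give a2 < a1, a1 ≤ a3, a3 < a4, a4 < a5, a5 ≤ a2. Chaining: a2 < a1 ≤ a3 < a4 < a5 ≤ a2, which forces a2 < a2 — impossible.

Unsatisfiable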